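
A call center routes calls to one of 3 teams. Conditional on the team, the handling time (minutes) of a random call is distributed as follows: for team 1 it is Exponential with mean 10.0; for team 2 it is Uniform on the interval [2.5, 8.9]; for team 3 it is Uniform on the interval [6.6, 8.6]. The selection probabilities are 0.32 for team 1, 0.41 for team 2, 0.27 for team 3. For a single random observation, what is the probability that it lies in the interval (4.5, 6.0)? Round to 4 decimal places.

0.1245

Conditional on each team, P(4.5 < X < 6.0): 1: 0.0888165; 2: 0.234375; 3: 0.
By total probability, P(4.5 < X < 6.0) = 0.32·0.0888165 + 0.41·0.234375 + 0.27·0 = 0.124515.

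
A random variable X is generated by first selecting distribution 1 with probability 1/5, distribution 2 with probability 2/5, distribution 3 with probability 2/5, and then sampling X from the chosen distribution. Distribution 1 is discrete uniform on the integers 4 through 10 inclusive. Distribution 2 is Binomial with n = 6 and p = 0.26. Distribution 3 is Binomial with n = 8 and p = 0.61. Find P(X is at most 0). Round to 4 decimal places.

Conditional on each component, P(X ≤ 0): 1: 0; 2: 0.164206; 3: 0.000535201.
By total probability, P(X ≤ 0) = 0.2·0 + 0.4·0.164206 + 0.4·0.000535201 = 0.0658967.

0.0659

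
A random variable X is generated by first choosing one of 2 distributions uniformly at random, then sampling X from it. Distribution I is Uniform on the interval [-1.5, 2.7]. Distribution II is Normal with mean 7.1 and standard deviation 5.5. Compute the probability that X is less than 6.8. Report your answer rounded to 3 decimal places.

Conditional on each component, P(X < 6.8): I: 1; II: 0.47825.
By total probability, P(X < 6.8) = 0.5·1 + 0.5·0.47825 = 0.739125.

0.739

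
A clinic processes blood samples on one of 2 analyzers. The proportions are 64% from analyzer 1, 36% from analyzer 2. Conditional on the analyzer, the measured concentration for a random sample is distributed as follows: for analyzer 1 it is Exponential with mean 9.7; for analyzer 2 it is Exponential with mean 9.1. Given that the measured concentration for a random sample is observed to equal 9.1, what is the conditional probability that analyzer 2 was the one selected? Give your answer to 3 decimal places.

Likelihoods f(9.1 | ·): 1: 0.0403457; 2: 0.0404263.
Posterior ∝ prior × likelihood. Numerator for 2: 0.36·0.0404263 = 0.0145535.
Normalizing constant: 0.64·0.0403457 + 0.36·0.0404263 = 0.0403747.
P(2 | observation) = 0.0145535 / 0.0403747 = 0.36046.

0.360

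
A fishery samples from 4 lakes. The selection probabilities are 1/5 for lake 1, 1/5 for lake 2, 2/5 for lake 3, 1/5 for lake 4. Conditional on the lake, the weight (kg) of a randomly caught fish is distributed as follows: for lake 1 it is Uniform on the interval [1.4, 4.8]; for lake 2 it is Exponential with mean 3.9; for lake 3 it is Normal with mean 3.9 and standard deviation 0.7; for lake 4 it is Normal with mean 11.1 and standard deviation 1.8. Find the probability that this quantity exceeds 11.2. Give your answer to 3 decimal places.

0.107

Conditional on each lake, P(X > 11.2): 1: 0; 2: 0.0565973; 3: 0; 4: 0.477848.
By total probability, P(X > 11.2) = 0.2·0 + 0.2·0.0565973 + 0.4·0 + 0.2·0.477848 = 0.106889.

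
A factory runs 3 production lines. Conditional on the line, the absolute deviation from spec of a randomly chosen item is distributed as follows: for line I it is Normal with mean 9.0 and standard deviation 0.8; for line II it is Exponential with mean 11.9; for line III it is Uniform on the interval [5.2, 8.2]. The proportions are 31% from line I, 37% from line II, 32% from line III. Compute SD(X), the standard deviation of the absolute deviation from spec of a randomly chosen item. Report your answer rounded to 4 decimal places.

7.5845

Per component, I: μ=9, E[X²]=81.64; II: μ=11.9, E[X²]=283.22; III: μ=6.7, E[X²]=45.64.
E[X] = 0.31·9 + 0.37·11.9 + 0.32·6.7 = 9.337.
E[X²] = 0.31·81.64 + 0.37·283.22 + 0.32·45.64 = 144.705.
Var(X) = E[X²] − (E[X])² = 144.705 − 87.1796 = 57.525.
SD(X) = √57.525 = 7.58453.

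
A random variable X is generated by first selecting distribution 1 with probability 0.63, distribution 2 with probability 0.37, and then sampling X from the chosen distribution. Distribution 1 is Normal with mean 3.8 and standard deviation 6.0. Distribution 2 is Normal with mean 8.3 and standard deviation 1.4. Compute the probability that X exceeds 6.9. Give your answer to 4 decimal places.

Conditional on each component, P(X > 6.9): 1: 0.302694; 2: 0.841345.
By total probability, P(X > 6.9) = 0.63·0.302694 + 0.37·0.841345 = 0.501995.

0.5020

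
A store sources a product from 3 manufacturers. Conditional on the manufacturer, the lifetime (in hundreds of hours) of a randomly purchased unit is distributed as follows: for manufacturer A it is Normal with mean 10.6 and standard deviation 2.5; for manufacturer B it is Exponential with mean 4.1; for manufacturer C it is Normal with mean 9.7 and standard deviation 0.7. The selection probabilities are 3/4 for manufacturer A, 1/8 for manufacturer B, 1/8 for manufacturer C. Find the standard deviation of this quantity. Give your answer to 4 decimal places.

Per component, A: μ=10.6, E[X²]=118.61; B: μ=4.1, E[X²]=33.62; C: μ=9.7, E[X²]=94.58.
E[X] = 0.75·10.6 + 0.125·4.1 + 0.125·9.7 = 9.675.
E[X²] = 0.75·118.61 + 0.125·33.62 + 0.125·94.58 = 104.982.
Var(X) = E[X²] − (E[X])² = 104.982 − 93.6056 = 11.3769.
SD(X) = √11.3769 = 3.37296.

3.3730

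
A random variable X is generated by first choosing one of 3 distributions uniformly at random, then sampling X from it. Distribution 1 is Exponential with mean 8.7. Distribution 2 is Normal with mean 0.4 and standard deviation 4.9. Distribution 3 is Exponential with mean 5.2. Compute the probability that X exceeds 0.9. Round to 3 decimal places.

0.734

Conditional on each component, P(X > 0.9): 1: 0.901723; 2: 0.459362; 3: 0.841073.
By total probability, P(X > 0.9) = 0.333333·0.901723 + 0.333333·0.459362 + 0.333333·0.841073 = 0.734053.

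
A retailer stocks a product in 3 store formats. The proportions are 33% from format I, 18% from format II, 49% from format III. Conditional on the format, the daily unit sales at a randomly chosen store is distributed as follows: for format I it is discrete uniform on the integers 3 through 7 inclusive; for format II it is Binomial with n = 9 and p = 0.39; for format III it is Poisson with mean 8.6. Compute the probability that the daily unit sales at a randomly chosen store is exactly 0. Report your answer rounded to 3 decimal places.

Conditional on each format, P(X = 0): I: 0; II: 0.0116941; III: 0.000184106.
By total probability, P(X = 0) = 0.33·0 + 0.18·0.0116941 + 0.49·0.000184106 = 0.00219516.

0.002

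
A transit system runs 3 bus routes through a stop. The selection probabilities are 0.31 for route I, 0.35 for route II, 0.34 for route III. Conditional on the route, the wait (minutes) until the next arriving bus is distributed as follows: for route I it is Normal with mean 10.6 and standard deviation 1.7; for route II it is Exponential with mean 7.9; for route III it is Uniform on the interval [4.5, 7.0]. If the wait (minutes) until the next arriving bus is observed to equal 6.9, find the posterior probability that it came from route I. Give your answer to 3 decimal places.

0.042

Likelihoods f(6.9 | ·): I: 0.02197; II: 0.0528509; III: 0.4.
Posterior ∝ prior × likelihood. Numerator for I: 0.31·0.02197 = 0.00681069.
Normalizing constant: 0.31·0.02197 + 0.35·0.0528509 + 0.34·0.4 = 0.161309.
P(I | observation) = 0.00681069 / 0.161309 = 0.0422215.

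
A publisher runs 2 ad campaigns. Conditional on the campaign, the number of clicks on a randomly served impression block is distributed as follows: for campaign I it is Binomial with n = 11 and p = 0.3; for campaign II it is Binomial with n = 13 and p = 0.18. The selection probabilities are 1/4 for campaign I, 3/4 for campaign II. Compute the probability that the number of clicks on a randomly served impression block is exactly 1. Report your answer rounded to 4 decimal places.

Conditional on each campaign, P(X = 1): I: 0.0932168; II: 0.216263.
By total probability, P(X = 1) = 0.25·0.0932168 + 0.75·0.216263 = 0.185501.

0.1855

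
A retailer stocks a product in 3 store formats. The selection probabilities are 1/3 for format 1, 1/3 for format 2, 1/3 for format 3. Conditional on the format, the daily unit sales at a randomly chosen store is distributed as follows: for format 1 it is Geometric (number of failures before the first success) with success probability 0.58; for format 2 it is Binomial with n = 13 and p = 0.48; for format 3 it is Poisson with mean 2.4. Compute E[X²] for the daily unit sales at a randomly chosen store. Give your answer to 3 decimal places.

For each component E[X²] = Var + (mean)², giving 1: 1.77289; 2: 42.1824; 3: 8.16.
Overall E[X²] = 0.333333·1.77289 + 0.333333·42.1824 + 0.333333·8.16 = 17.3718.

17.372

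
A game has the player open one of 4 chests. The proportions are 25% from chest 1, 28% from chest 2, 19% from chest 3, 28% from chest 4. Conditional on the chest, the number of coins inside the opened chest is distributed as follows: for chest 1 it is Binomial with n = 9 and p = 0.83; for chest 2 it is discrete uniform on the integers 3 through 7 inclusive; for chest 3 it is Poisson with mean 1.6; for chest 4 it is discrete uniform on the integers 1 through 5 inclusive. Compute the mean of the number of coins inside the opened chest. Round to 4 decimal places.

4.4115

Component means — 1: 7.47; 2: 5; 3: 1.6; 4: 3.
E[X] = 0.25·7.47 + 0.28·5 + 0.19·1.6 + 0.28·3 = 4.4115.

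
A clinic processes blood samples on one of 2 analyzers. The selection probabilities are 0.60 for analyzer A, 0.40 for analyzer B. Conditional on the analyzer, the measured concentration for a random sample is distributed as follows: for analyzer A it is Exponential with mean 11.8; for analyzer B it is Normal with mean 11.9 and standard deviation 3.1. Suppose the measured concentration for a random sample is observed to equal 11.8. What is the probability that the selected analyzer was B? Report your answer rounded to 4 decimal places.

Likelihoods f(11.8 | ·): A: 0.0311762; B: 0.128624.
Posterior ∝ prior × likelihood. Numerator for B: 0.4·0.128624 = 0.0514496.
Normalizing constant: 0.6·0.0311762 + 0.4·0.128624 = 0.0701554.
P(B | observation) = 0.0514496 / 0.0701554 = 0.733367.

0.7334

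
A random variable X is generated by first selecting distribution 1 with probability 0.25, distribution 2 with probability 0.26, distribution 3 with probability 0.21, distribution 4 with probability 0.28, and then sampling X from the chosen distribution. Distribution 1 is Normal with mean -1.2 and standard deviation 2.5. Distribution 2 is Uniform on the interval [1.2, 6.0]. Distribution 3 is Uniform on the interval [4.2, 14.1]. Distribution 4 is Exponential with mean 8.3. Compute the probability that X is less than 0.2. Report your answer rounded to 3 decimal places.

Conditional on each component, P(X < 0.2): 1: 0.71226; 2: 0; 3: 0; 4: 0.0238084.
By total probability, P(X < 0.2) = 0.25·0.71226 + 0.26·0 + 0.21·0 + 0.28·0.0238084 = 0.184731.

0.185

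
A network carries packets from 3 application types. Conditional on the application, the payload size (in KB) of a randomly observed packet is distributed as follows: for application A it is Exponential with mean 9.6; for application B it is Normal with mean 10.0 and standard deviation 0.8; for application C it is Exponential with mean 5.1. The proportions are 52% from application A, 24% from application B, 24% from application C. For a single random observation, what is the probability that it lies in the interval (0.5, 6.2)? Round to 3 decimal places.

0.367

Conditional on each application, P(0.5 < X < 6.2): A: 0.425024; B: 1.01708e-06; C: 0.610107.
By total probability, P(0.5 < X < 6.2) = 0.52·0.425024 + 0.24·1.01708e-06 + 0.24·0.610107 = 0.367439.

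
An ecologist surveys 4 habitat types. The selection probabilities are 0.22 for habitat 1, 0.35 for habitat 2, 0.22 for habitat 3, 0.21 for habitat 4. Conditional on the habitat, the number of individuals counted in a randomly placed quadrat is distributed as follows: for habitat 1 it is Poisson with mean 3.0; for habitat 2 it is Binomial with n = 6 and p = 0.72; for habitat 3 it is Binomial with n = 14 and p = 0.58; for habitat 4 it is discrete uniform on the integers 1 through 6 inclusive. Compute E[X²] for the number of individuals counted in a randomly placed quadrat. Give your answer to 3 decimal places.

For each component E[X²] = Var + (mean)², giving 1: 12; 2: 19.872; 3: 69.3448; 4: 15.1667.
Overall E[X²] = 0.22·12 + 0.35·19.872 + 0.22·69.3448 + 0.21·15.1667 = 28.0361.

28.036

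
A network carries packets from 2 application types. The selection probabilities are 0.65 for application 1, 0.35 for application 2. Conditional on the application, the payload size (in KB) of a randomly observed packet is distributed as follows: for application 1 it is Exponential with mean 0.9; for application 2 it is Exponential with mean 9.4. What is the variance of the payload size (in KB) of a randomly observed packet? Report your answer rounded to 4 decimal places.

47.8894

Per component, 1: μ=0.9, E[X²]=1.62; 2: μ=9.4, E[X²]=176.72.
E[X] = 0.65·0.9 + 0.35·9.4 = 3.875.
E[X²] = 0.65·1.62 + 0.35·176.72 = 62.905.
Var(X) = E[X²] − (E[X])² = 62.905 − 15.0156 = 47.8894.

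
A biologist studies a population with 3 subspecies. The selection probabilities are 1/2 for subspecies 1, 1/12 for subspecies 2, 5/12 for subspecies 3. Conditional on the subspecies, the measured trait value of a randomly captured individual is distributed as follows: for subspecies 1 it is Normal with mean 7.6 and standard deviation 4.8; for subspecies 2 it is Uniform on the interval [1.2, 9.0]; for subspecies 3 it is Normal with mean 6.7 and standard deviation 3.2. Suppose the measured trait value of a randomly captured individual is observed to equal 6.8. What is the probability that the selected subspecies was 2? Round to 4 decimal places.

0.1031

Likelihoods f(6.8 | ·): 1: 0.0819666; 2: 0.128205; 3: 0.124609.
Posterior ∝ prior × likelihood. Numerator for 2: 0.0833333·0.128205 = 0.0106838.
Normalizing constant: 0.5·0.0819666 + 0.0833333·0.128205 + 0.416667·0.124609 = 0.103587.
P(2 | observation) = 0.0106838 / 0.103587 = 0.103138.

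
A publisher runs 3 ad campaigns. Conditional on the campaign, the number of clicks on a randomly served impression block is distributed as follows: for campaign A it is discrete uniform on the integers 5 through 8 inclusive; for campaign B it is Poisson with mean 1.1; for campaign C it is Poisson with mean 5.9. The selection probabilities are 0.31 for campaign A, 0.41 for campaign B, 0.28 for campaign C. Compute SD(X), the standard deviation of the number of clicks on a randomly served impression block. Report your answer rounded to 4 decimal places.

Per component, A: μ=6.5, E[X²]=43.5; B: μ=1.1, E[X²]=2.31; C: μ=5.9, E[X²]=40.71.
E[X] = 0.31·6.5 + 0.41·1.1 + 0.28·5.9 = 4.118.
E[X²] = 0.31·43.5 + 0.41·2.31 + 0.28·40.71 = 25.8309.
Var(X) = E[X²] − (E[X])² = 25.8309 − 16.9579 = 8.87298.
SD(X) = √8.87298 = 2.97875.

2.9788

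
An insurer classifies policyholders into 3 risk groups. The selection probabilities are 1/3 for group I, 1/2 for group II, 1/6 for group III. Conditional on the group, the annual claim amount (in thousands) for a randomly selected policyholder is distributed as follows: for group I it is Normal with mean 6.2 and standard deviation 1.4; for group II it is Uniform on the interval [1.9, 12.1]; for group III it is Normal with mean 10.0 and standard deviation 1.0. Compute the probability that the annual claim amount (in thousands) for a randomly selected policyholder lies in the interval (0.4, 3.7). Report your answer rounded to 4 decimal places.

Conditional on each group, P(0.4 < X < 3.7): I: 0.0370556; II: 0.176471; III: 1.48823e-10.
By total probability, P(0.4 < X < 3.7) = 0.333333·0.0370556 + 0.5·0.176471 + 0.166667·1.48823e-10 = 0.100587.

0.1006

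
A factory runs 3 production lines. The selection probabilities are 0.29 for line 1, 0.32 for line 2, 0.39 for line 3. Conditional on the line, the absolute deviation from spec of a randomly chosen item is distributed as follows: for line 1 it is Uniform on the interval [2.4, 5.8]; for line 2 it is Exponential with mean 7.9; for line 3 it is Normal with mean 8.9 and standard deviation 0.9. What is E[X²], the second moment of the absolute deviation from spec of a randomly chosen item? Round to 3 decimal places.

76.304

For each component E[X²] = Var + (mean)², giving 1: 17.7733; 2: 124.82; 3: 80.02.
Overall E[X²] = 0.29·17.7733 + 0.32·124.82 + 0.39·80.02 = 76.3045.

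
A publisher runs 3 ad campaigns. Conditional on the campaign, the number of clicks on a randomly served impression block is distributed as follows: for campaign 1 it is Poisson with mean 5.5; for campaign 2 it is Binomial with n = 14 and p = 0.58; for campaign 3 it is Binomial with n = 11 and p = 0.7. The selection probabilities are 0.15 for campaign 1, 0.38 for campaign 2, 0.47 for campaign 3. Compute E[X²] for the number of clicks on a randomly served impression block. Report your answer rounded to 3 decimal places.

For each component E[X²] = Var + (mean)², giving 1: 35.75; 2: 69.3448; 3: 61.6.
Overall E[X²] = 0.15·35.75 + 0.38·69.3448 + 0.47·61.6 = 60.6655.

60.666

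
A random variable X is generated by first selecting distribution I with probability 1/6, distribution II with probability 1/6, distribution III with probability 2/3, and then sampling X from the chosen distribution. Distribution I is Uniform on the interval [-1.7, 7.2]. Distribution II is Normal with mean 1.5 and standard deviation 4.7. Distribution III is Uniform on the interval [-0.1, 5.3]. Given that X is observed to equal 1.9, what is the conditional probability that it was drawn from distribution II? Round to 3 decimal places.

Likelihoods f(1.9 | ·): I: 0.11236; II: 0.0845745; III: 0.185185.
Posterior ∝ prior × likelihood. Numerator for II: 0.166667·0.0845745 = 0.0140957.
Normalizing constant: 0.166667·0.11236 + 0.166667·0.0845745 + 0.666667·0.185185 = 0.156279.
P(II | observation) = 0.0140957 / 0.156279 = 0.090196.

0.090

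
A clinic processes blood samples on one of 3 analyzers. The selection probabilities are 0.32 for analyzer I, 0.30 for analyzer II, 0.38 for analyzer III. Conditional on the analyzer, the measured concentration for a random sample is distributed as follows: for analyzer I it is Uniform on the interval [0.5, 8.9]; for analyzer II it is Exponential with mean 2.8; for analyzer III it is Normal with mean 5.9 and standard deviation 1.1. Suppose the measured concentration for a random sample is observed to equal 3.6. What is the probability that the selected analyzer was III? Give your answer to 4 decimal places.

0.1861

Likelihoods f(3.6 | ·): I: 0.119048; II: 0.0987332; III: 0.0407541.
Posterior ∝ prior × likelihood. Numerator for III: 0.38·0.0407541 = 0.0154866.
Normalizing constant: 0.32·0.119048 + 0.3·0.0987332 + 0.38·0.0407541 = 0.0832018.
P(III | observation) = 0.0154866 / 0.0832018 = 0.186133.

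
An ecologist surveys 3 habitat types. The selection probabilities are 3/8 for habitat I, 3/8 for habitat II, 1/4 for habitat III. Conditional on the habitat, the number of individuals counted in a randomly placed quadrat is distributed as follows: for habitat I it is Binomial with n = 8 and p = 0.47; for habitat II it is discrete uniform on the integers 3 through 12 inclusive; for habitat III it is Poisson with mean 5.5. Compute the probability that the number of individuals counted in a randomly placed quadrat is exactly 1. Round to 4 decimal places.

Conditional on each habitat, P(X = 1): I: 0.0441691; II: 0; III: 0.0224772.
By total probability, P(X = 1) = 0.375·0.0441691 + 0.375·0 + 0.25·0.0224772 = 0.0221827.

0.0222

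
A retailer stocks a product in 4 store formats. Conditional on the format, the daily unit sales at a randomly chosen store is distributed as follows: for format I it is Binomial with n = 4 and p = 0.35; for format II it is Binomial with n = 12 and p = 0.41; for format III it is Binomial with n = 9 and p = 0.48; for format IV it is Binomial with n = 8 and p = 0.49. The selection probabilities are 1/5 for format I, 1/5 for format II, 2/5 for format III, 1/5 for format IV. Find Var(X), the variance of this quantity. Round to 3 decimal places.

3.574

Per component, I: μ=1.4, E[X²]=2.87; II: μ=4.92, E[X²]=27.1092; III: μ=4.32, E[X²]=20.9088; IV: μ=3.92, E[X²]=17.3656.
E[X] = 0.2·1.4 + 0.2·4.92 + 0.4·4.32 + 0.2·3.92 = 3.776.
E[X²] = 0.2·2.87 + 0.2·27.1092 + 0.4·20.9088 + 0.2·17.3656 = 17.8325.
Var(X) = E[X²] − (E[X])² = 17.8325 − 14.2582 = 3.5743.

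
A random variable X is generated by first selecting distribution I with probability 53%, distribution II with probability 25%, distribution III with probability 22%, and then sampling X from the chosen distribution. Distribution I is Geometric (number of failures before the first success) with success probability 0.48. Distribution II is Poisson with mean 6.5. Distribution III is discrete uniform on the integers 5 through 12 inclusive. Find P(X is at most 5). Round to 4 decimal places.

0.6393

Conditional on each component, P(X ≤ 5): I: 0.980229; II: 0.369041; III: 0.125.
By total probability, P(X ≤ 5) = 0.53·0.980229 + 0.25·0.369041 + 0.22·0.125 = 0.639282.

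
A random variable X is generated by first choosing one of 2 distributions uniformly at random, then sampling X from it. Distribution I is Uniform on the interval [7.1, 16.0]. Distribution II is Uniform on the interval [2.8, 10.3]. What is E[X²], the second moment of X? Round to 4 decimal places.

93.7967

For each component E[X²] = Var + (mean)², giving I: 140.003; II: 47.59.
Overall E[X²] = 0.5·140.003 + 0.5·47.59 = 93.7967.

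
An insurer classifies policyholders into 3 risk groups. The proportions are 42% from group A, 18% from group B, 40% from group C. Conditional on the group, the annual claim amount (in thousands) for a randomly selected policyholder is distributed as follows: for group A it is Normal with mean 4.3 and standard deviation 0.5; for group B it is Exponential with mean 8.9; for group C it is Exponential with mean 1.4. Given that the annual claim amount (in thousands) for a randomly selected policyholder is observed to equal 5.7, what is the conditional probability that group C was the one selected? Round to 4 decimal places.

0.2197

Likelihoods f(5.7 | ·): A: 0.0158309; B: 0.0592197; C: 0.0121807.
Posterior ∝ prior × likelihood. Numerator for C: 0.4·0.0121807 = 0.00487229.
Normalizing constant: 0.42·0.0158309 + 0.18·0.0592197 + 0.4·0.0121807 = 0.0221808.
P(C | observation) = 0.00487229 / 0.0221808 = 0.219662.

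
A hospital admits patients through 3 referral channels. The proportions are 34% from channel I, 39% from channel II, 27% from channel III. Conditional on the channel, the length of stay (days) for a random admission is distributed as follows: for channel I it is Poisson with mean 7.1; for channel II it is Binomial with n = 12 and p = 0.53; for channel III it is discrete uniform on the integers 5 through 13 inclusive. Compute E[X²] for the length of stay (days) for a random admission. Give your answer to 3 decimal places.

60.165

For each component E[X²] = Var + (mean)², giving I: 57.51; II: 43.4388; III: 87.6667.
Overall E[X²] = 0.34·57.51 + 0.39·43.4388 + 0.27·87.6667 = 60.1645.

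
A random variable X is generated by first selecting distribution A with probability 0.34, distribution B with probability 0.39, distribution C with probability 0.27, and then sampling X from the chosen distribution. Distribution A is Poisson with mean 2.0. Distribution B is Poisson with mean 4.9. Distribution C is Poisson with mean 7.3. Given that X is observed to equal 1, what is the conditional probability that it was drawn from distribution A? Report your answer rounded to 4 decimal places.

0.8554

Likelihoods P(X=1 | ·): A: 0.270671; B: 0.0364883; C: 0.00493143.
Posterior ∝ prior × likelihood. Numerator for A: 0.34·0.270671 = 0.092028.
Normalizing constant: 0.34·0.270671 + 0.39·0.0364883 + 0.27·0.00493143 = 0.10759.
P(A | observation) = 0.092028 / 0.10759 = 0.855359.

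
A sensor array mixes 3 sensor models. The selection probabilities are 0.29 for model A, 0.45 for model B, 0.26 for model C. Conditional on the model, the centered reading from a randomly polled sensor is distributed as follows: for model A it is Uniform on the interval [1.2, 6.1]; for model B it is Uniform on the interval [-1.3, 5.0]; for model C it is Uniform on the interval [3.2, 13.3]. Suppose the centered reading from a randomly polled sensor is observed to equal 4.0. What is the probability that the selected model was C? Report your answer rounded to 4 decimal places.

Likelihoods f(4.0 | ·): A: 0.204082; B: 0.15873; C: 0.0990099.
Posterior ∝ prior × likelihood. Numerator for C: 0.26·0.0990099 = 0.0257426.
Normalizing constant: 0.29·0.204082 + 0.45·0.15873 + 0.26·0.0990099 = 0.156355.
P(C | observation) = 0.0257426 / 0.156355 = 0.164642.

0.1646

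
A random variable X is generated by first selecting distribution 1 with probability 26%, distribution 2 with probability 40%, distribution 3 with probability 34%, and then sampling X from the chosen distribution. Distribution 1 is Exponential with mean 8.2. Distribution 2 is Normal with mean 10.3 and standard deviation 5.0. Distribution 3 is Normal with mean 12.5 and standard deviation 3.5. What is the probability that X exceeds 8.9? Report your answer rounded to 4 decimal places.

0.6203

Conditional on each component, P(X > 8.9): 1: 0.337778; 2: 0.610261; 3: 0.848159.
By total probability, P(X > 8.9) = 0.26·0.337778 + 0.4·0.610261 + 0.34·0.848159 = 0.620301.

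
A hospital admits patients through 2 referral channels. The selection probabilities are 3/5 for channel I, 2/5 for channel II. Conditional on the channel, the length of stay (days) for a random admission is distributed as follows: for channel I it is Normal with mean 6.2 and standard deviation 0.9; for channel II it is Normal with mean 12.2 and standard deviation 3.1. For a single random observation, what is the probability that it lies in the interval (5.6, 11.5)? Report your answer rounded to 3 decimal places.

0.606

Conditional on each channel, P(5.6 < X < 11.5): I: 0.747507; II: 0.39405.
By total probability, P(5.6 < X < 11.5) = 0.6·0.747507 + 0.4·0.39405 = 0.606125.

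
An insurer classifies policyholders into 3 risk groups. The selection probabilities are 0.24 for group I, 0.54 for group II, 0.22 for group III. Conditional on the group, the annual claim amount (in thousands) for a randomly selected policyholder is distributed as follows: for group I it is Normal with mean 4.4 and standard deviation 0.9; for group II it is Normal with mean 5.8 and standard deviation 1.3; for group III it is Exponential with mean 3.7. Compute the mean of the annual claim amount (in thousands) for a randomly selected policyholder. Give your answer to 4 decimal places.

Component means — I: 4.4; II: 5.8; III: 3.7.
E[X] = 0.24·4.4 + 0.54·5.8 + 0.22·3.7 = 5.002.

5.0020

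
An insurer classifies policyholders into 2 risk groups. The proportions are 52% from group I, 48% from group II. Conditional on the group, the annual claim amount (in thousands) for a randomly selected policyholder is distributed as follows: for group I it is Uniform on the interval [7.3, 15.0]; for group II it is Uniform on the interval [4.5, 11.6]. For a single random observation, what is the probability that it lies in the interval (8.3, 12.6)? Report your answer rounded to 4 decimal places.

0.5135

Conditional on each group, P(8.3 < X < 12.6): I: 0.558442; II: 0.464789.
By total probability, P(8.3 < X < 12.6) = 0.52·0.558442 + 0.48·0.464789 = 0.513488.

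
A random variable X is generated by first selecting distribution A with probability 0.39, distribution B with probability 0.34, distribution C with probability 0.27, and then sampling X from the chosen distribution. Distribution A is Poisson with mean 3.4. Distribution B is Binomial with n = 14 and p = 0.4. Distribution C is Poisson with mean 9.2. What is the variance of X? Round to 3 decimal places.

Per component, A: μ=3.4, E[X²]=14.96; B: μ=5.6, E[X²]=34.72; C: μ=9.2, E[X²]=93.84.
E[X] = 0.39·3.4 + 0.34·5.6 + 0.27·9.2 = 5.714.
E[X²] = 0.39·14.96 + 0.34·34.72 + 0.27·93.84 = 42.976.
Var(X) = E[X²] − (E[X])² = 42.976 − 32.6498 = 10.3262.

10.326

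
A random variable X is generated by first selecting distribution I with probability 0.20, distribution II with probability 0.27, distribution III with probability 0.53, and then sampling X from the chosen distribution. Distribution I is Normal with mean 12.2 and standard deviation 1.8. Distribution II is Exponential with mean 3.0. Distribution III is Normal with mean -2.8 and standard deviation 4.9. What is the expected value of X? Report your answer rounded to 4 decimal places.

Component means — I: 12.2; II: 3; III: -2.8.
E[X] = 0.2·12.2 + 0.27·3 + 0.53·-2.8 = 1.766.

1.7660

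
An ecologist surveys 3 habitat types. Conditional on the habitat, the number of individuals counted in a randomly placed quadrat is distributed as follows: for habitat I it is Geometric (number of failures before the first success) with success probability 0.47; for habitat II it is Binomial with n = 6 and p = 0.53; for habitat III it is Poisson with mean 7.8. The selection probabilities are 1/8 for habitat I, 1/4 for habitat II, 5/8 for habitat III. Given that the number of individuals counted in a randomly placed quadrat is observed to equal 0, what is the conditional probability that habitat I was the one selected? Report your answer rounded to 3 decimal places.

Likelihoods P(X=0 | ·): I: 0.47; II: 0.0107792; III: 0.000409735.
Posterior ∝ prior × likelihood. Numerator for I: 0.125·0.47 = 0.05875.
Normalizing constant: 0.125·0.47 + 0.25·0.0107792 + 0.625·0.000409735 = 0.0617009.
P(I | observation) = 0.05875 / 0.0617009 = 0.952174.

0.952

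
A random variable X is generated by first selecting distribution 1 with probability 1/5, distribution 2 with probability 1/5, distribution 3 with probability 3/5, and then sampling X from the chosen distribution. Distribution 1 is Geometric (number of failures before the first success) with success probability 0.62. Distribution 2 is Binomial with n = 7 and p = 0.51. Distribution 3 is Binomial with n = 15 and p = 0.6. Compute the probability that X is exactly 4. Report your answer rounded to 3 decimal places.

Conditional on each component, P(X = 4): 1: 0.0129278; 2: 0.278572; 3: 0.00741989.
By total probability, P(X = 4) = 0.2·0.0129278 + 0.2·0.278572 + 0.6·0.00741989 = 0.0627518.

0.063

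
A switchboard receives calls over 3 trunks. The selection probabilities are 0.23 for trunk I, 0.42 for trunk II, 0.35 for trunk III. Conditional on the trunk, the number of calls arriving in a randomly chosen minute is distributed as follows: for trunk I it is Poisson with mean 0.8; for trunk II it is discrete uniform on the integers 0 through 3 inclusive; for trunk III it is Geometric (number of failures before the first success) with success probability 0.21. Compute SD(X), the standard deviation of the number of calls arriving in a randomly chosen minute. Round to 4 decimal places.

2.9128

Per component, I: μ=0.8, E[X²]=1.44; II: μ=1.5, E[X²]=3.5; III: μ=3.7619, E[X²]=32.0658.
E[X] = 0.23·0.8 + 0.42·1.5 + 0.35·3.7619 = 2.13067.
E[X²] = 0.23·1.44 + 0.42·3.5 + 0.35·32.0658 = 13.0242.
Var(X) = E[X²] − (E[X])² = 13.0242 − 4.53974 = 8.48448.
SD(X) = √8.48448 = 2.91281.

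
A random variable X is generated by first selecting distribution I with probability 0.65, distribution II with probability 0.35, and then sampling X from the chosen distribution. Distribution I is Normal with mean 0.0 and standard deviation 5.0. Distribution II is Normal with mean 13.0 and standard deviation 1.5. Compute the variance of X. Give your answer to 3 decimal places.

55.485

Per component, I: μ=0, E[X²]=25; II: μ=13, E[X²]=171.25.
E[X] = 0.65·0 + 0.35·13 = 4.55.
E[X²] = 0.65·25 + 0.35·171.25 = 76.1875.
Var(X) = E[X²] − (E[X])² = 76.1875 − 20.7025 = 55.485.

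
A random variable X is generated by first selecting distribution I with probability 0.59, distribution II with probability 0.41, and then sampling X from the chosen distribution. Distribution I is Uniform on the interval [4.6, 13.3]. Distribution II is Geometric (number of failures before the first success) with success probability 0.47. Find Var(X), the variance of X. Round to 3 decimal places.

19.507

Per component, I: μ=8.95, E[X²]=86.41; II: μ=1.12766, E[X²]=3.67089.
E[X] = 0.59·8.95 + 0.41·1.12766 = 5.74284.
E[X²] = 0.59·86.41 + 0.41·3.67089 = 52.487.
Var(X) = E[X²] − (E[X])² = 52.487 − 32.9802 = 19.5067.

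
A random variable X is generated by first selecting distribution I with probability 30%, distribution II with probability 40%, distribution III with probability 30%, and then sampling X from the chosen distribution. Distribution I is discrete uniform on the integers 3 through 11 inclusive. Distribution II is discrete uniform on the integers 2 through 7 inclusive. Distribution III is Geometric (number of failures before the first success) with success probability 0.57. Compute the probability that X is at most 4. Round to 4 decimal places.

Conditional on each component, P(X ≤ 4): I: 0.222222; II: 0.5; III: 0.985299.
By total probability, P(X ≤ 4) = 0.3·0.222222 + 0.4·0.5 + 0.3·0.985299 = 0.562256.

0.5623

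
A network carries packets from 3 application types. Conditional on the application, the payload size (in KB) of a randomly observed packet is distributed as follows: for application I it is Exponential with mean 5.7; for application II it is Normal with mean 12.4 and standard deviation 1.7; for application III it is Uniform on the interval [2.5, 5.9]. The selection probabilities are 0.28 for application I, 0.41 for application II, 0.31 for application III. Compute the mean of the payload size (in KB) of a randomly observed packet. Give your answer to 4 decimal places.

Component means — I: 5.7; II: 12.4; III: 4.2.
E[X] = 0.28·5.7 + 0.41·12.4 + 0.31·4.2 = 7.982.

7.9820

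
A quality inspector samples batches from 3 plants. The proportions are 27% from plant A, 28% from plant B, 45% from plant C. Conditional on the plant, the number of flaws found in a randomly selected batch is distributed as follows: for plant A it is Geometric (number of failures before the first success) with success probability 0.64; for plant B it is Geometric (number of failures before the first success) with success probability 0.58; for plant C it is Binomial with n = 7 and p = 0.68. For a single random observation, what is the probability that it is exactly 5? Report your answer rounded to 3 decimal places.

0.144

Conditional on each plant, P(X = 5): A: 0.00386984; B: 0.00758009; C: 0.312654.
By total probability, P(X = 5) = 0.27·0.00386984 + 0.28·0.00758009 + 0.45·0.312654 = 0.143862.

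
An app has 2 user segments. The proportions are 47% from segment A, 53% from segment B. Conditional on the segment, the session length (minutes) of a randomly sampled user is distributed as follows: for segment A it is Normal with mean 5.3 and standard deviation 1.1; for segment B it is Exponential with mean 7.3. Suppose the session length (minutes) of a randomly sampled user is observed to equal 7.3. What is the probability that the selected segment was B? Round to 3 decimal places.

Likelihoods f(7.3 | ·): A: 0.0694505; B: 0.0503944.
Posterior ∝ prior × likelihood. Numerator for B: 0.53·0.0503944 = 0.0267091.
Normalizing constant: 0.47·0.0694505 + 0.53·0.0503944 = 0.0593508.
P(B | observation) = 0.0267091 / 0.0593508 = 0.45002.

0.450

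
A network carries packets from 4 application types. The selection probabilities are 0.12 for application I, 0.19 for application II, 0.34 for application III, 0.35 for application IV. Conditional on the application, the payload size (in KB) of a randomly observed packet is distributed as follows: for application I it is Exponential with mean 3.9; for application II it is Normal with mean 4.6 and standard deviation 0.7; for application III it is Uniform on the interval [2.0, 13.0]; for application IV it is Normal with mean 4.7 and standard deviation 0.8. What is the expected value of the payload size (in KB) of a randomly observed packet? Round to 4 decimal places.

5.5370

Component means — I: 3.9; II: 4.6; III: 7.5; IV: 4.7.
E[X] = 0.12·3.9 + 0.19·4.6 + 0.34·7.5 + 0.35·4.7 = 5.537.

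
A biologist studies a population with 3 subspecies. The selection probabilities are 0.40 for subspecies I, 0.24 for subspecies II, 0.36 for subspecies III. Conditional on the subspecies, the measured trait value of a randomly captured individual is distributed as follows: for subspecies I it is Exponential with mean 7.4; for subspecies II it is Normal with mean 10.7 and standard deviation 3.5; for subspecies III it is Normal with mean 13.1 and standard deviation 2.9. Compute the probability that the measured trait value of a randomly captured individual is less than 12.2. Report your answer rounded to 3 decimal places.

0.619

Conditional on each subspecies, P(X < 12.2): I: 0.80769; II: 0.665882; III: 0.378149.
By total probability, P(X < 12.2) = 0.4·0.80769 + 0.24·0.665882 + 0.36·0.378149 = 0.619022.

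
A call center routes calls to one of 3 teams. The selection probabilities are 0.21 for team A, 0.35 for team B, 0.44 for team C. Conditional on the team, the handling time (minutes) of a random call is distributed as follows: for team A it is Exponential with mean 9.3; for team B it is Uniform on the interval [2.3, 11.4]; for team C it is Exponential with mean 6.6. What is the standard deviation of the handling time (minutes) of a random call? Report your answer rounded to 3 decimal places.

6.393

Per component, A: μ=9.3, E[X²]=172.98; B: μ=6.85, E[X²]=53.8233; C: μ=6.6, E[X²]=87.12.
E[X] = 0.21·9.3 + 0.35·6.85 + 0.44·6.6 = 7.2545.
E[X²] = 0.21·172.98 + 0.35·53.8233 + 0.44·87.12 = 93.4968.
Var(X) = E[X²] − (E[X])² = 93.4968 − 52.6278 = 40.869.
SD(X) = √40.869 = 6.39289.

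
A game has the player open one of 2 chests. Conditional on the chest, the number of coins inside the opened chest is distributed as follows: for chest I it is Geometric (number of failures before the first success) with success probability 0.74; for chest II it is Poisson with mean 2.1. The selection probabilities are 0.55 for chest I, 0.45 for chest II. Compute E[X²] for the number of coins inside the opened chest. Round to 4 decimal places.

3.2585

For each component E[X²] = Var + (mean)², giving I: 0.598247; II: 6.51.
Overall E[X²] = 0.55·0.598247 + 0.45·6.51 = 3.25854.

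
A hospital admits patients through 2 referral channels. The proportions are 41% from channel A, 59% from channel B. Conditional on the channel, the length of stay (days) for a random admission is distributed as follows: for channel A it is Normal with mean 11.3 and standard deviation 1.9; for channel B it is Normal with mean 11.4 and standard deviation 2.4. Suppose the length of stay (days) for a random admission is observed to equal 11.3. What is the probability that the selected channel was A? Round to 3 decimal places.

0.468

Likelihoods f(11.3 | ·): A: 0.20997; B: 0.166082.
Posterior ∝ prior × likelihood. Numerator for A: 0.41·0.20997 = 0.0860875.
Normalizing constant: 0.41·0.20997 + 0.59·0.166082 = 0.184076.
P(A | observation) = 0.0860875 / 0.184076 = 0.467675.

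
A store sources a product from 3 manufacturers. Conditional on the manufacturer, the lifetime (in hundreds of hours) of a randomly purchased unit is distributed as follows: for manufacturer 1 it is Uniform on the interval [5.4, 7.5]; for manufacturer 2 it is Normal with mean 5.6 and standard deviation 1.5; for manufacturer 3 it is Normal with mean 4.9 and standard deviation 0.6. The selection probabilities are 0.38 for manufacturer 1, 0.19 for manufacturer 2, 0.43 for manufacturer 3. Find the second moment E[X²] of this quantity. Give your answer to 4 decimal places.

For each component E[X²] = Var + (mean)², giving 1: 41.97; 2: 33.61; 3: 24.37.
Overall E[X²] = 0.38·41.97 + 0.19·33.61 + 0.43·24.37 = 32.8136.

32.8136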